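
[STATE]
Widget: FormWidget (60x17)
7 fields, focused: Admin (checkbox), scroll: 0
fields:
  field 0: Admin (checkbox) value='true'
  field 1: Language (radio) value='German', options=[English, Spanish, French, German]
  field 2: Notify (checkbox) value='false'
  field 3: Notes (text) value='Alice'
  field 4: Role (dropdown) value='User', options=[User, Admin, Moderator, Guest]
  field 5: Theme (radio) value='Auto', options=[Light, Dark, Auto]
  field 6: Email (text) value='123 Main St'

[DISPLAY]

> Admin:      [x]                                           
  Language:   ( ) English  ( ) Spanish  ( ) French  (●) Germ
  Notify:     [ ]                                           
  Notes:      [Alice                                       ]
  Role:       [User                                       ▼]
  Theme:      ( ) Light  ( ) Dark  (●) Auto                 
  Email:      [123 Main St                                 ]
                                                            
                                                            
                                                            
                                                            
                                                            
                                                            
                                                            
                                                            
                                                            
                                                            


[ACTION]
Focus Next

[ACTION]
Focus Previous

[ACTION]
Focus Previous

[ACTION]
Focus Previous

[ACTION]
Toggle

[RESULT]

  Admin:      [x]                                           
  Language:   ( ) English  ( ) Spanish  ( ) French  (●) Germ
  Notify:     [ ]                                           
  Notes:      [Alice                                       ]
  Role:       [User                                       ▼]
> Theme:      ( ) Light  ( ) Dark  (●) Auto                 
  Email:      [123 Main St                                 ]
                                                            
                                                            
                                                            
                                                            
                                                            
                                                            
                                                            
                                                            
                                                            
                                                            


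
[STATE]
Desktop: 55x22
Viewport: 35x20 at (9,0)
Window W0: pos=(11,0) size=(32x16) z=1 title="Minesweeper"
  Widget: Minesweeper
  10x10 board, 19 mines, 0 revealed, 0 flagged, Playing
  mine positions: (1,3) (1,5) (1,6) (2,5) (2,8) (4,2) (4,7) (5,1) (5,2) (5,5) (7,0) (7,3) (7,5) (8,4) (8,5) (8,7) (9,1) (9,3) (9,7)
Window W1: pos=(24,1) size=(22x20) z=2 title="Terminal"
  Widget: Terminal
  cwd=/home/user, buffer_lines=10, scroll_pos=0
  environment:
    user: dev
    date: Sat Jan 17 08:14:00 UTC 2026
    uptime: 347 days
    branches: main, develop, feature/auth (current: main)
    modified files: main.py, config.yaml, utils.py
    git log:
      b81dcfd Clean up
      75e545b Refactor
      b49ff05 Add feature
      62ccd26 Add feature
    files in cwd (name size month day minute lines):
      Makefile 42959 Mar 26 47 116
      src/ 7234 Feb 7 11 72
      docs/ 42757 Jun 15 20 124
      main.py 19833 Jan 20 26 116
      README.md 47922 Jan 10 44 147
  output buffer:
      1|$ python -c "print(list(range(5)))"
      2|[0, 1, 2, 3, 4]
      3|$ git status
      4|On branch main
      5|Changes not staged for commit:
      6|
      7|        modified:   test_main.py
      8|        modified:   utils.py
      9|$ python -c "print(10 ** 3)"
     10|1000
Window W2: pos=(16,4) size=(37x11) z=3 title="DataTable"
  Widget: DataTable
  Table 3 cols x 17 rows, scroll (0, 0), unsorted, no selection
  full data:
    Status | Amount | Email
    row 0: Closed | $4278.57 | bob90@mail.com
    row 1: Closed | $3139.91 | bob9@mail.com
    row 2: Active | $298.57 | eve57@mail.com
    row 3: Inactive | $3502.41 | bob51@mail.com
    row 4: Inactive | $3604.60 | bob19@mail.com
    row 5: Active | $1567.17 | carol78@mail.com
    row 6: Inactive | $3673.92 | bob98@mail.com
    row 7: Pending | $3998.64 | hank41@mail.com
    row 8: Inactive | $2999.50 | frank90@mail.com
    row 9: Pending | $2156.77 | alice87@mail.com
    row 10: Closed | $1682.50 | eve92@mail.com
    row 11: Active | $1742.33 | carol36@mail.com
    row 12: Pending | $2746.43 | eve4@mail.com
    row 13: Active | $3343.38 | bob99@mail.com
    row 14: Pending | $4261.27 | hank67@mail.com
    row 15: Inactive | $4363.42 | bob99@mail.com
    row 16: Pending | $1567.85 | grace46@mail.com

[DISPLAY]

  ┏━━━━━━━━━━━━━━━━━━━━━━━━━━━━━━┓ 
  ┃ Minesweeper┏━━━━━━━━━━━━━━━━━━━
  ┠────────────┃ Terminal          
  ┃■■■■■■■■■■  ┠───────────────────
  ┃■■■■┏━━━━━━━━━━━━━━━━━━━━━━━━━━━
  ┃■■■■┃ DataTable                 
  ┃■■■■┠───────────────────────────
  ┃■■■■┃Status  │Amount  │Email    
  ┃■■■■┃────────┼────────┼─────────
  ┃■■■■┃Closed  │$4278.57│bob90@mai
  ┃■■■■┃Closed  │$3139.91│bob9@mail
  ┃■■■■┃Active  │$298.57 │eve57@mai
  ┃■■■■┃Inactive│$3502.41│bob51@mai
  ┃    ┃Inactive│$3604.60│bob19@mai
  ┃    ┗━━━━━━━━━━━━━━━━━━━━━━━━━━━
  ┗━━━━━━━━━━━━┃                   
               ┃                   
               ┃                   
               ┃                   
               ┃                   


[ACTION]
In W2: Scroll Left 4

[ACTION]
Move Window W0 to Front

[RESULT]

  ┏━━━━━━━━━━━━━━━━━━━━━━━━━━━━━━┓ 
  ┃ Minesweeper                  ┃━
  ┠──────────────────────────────┨ 
  ┃■■■■■■■■■■                    ┃─
  ┃■■■■■■■■■■                    ┃━
  ┃■■■■■■■■■■                    ┃ 
  ┃■■■■■■■■■■                    ┃─
  ┃■■■■■■■■■■                    ┃ 
  ┃■■■■■■■■■■                    ┃─
  ┃■■■■■■■■■■                    ┃i
  ┃■■■■■■■■■■                    ┃l
  ┃■■■■■■■■■■                    ┃i
  ┃■■■■■■■■■■                    ┃i
  ┃                              ┃i
  ┃                              ┃━
  ┗━━━━━━━━━━━━━━━━━━━━━━━━━━━━━━┛ 
               ┃                   
               ┃                   
               ┃                   
               ┃                   


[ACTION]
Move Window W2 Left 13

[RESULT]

  ┏━━━━━━━━━━━━━━━━━━━━━━━━━━━━━━┓ 
  ┃ Minesweeper                  ┃━
  ┠──────────────────────────────┨ 
  ┃■■■■■■■■■■                    ┃─
━━┃■■■■■■■■■■                    ┃(
Ta┃■■■■■■■■■■                    ┃ 
──┃■■■■■■■■■■                    ┃ 
s ┃■■■■■■■■■■                    ┃ 
──┃■■■■■■■■■■                    ┃ 
d ┃■■■■■■■■■■                    ┃ 
d ┃■■■■■■■■■■                    ┃ 
e ┃■■■■■■■■■■                    ┃ 
iv┃■■■■■■■■■■                    ┃(
iv┃                              ┃ 
━━┃                              ┃ 
  ┗━━━━━━━━━━━━━━━━━━━━━━━━━━━━━━┛ 
               ┃                   
               ┃                   
               ┃                   
               ┃                   


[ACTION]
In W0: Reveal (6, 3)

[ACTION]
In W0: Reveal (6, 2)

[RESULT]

  ┏━━━━━━━━━━━━━━━━━━━━━━━━━━━━━━┓ 
  ┃ Minesweeper                  ┃━
  ┠──────────────────────────────┨ 
  ┃■■■■■■■■■■                    ┃─
━━┃■■■■■■■■■■                    ┃(
Ta┃■■■■■■■■■■                    ┃ 
──┃■■■■■■■■■■                    ┃ 
s ┃■■■■■■■■■■                    ┃ 
──┃■■■■■■■■■■                    ┃ 
d ┃■■32■■■■■■                    ┃ 
d ┃■■■■■■■■■■                    ┃ 
e ┃■■■■■■■■■■                    ┃ 
iv┃■■■■■■■■■■                    ┃(
iv┃                              ┃ 
━━┃                              ┃ 
  ┗━━━━━━━━━━━━━━━━━━━━━━━━━━━━━━┛ 
               ┃                   
               ┃                   
               ┃                   
               ┃                   


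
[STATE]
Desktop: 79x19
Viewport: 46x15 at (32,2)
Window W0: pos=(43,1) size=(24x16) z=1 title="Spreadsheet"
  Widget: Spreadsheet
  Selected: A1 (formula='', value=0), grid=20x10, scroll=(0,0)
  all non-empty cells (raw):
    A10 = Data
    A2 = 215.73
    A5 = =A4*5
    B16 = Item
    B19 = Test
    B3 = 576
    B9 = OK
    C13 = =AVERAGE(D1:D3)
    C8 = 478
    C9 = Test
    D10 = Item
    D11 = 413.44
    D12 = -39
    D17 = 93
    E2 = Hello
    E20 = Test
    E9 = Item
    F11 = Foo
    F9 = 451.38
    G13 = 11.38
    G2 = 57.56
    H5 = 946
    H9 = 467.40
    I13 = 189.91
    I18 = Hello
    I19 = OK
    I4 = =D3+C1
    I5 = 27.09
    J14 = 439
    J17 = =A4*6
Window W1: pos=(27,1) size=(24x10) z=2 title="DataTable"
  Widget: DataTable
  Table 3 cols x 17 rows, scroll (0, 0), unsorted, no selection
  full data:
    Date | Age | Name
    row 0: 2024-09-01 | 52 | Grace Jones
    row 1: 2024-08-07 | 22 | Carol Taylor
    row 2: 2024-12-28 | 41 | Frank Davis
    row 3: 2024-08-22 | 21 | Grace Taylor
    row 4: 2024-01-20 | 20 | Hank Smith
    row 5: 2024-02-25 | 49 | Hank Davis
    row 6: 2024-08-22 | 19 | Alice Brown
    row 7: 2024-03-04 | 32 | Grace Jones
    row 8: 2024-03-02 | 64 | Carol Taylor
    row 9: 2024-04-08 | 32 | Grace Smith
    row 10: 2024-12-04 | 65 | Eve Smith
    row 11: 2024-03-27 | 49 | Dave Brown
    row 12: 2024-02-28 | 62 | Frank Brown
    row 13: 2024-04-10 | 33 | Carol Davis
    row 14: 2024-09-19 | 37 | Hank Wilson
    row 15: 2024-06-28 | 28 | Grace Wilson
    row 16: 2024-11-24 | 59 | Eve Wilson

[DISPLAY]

aTable            ┃sheet          ┃           
──────────────────┨───────────────┨           
      │Age│Name   ┃               ┃           
──────┼───┼───────┃A       B      ┃           
-09-01│52 │Grace J┃---------------┃           
-08-07│22 │Carol T┃  [0]       0  ┃           
-12-28│41 │Frank D┃15.73       0  ┃           
-08-22│21 │Grace T┃    0     576  ┃           
━━━━━━━━━━━━━━━━━━┛    0       0  ┃           
           ┃  5        0       0  ┃           
           ┃  6        0       0  ┃           
           ┃  7        0       0  ┃           
           ┃  8        0       0  ┃           
           ┃  9        0OK      Te┃           
           ┗━━━━━━━━━━━━━━━━━━━━━━┛           


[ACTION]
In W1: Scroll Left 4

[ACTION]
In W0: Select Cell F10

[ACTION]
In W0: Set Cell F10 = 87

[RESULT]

aTable            ┃sheet          ┃           
──────────────────┨───────────────┨           
      │Age│Name   ┃               ┃           
──────┼───┼───────┃A       B      ┃           
-09-01│52 │Grace J┃---------------┃           
-08-07│22 │Carol T┃    0       0  ┃           
-12-28│41 │Frank D┃15.73       0  ┃           
-08-22│21 │Grace T┃    0     576  ┃           
━━━━━━━━━━━━━━━━━━┛    0       0  ┃           
           ┃  5        0       0  ┃           
           ┃  6        0       0  ┃           
           ┃  7        0       0  ┃           
           ┃  8        0       0  ┃           
           ┃  9        0OK      Te┃           
           ┗━━━━━━━━━━━━━━━━━━━━━━┛           


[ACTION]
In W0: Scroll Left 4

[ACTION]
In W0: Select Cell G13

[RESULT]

aTable            ┃sheet          ┃           
──────────────────┨───────────────┨           
      │Age│Name   ┃.38            ┃           
──────┼───┼───────┃A       B      ┃           
-09-01│52 │Grace J┃---------------┃           
-08-07│22 │Carol T┃    0       0  ┃           
-12-28│41 │Frank D┃15.73       0  ┃           
-08-22│21 │Grace T┃    0     576  ┃           
━━━━━━━━━━━━━━━━━━┛    0       0  ┃           
           ┃  5        0       0  ┃           
           ┃  6        0       0  ┃           
           ┃  7        0       0  ┃           
           ┃  8        0       0  ┃           
           ┃  9        0OK      Te┃           
           ┗━━━━━━━━━━━━━━━━━━━━━━┛           


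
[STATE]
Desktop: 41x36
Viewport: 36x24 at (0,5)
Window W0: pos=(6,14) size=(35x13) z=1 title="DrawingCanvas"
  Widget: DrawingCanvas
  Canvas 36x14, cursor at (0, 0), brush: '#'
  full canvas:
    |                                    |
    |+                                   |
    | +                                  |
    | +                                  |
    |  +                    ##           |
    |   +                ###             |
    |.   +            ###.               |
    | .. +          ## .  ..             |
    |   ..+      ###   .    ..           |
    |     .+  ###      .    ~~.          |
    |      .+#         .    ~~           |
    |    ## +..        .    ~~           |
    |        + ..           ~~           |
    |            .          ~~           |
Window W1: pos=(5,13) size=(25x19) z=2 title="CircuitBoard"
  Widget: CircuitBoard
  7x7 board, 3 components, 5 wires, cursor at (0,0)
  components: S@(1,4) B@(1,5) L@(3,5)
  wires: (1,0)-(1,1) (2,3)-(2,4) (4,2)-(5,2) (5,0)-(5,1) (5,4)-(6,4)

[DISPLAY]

                                    
                                    
                                    
                                    
                                    
                                    
                                    
                                    
     ┏━━━━━━━━━━━━━━━━━━━━━━━┓      
     ┃ CircuitBoard          ┃━━━━━━
     ┠───────────────────────┨      
     ┃   0 1 2 3 4 5 6       ┃──────
     ┃0  [.]                 ┃      
     ┃                       ┃      
     ┃1   · ─ ·           S  ┃      
     ┃                       ┃      
     ┃2               · ─ ·  ┃##    
     ┃                       ┃      
     ┃3                      ┃      
     ┃                       ┃      
     ┃4           ·          ┃..    
     ┃            │          ┃━━━━━━
     ┃5   · ─ ·   ·       ·  ┃      
     ┃                    │  ┃      


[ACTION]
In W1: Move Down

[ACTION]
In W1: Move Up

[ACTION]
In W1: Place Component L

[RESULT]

                                    
                                    
                                    
                                    
                                    
                                    
                                    
                                    
     ┏━━━━━━━━━━━━━━━━━━━━━━━┓      
     ┃ CircuitBoard          ┃━━━━━━
     ┠───────────────────────┨      
     ┃   0 1 2 3 4 5 6       ┃──────
     ┃0  [L]                 ┃      
     ┃                       ┃      
     ┃1   · ─ ·           S  ┃      
     ┃                       ┃      
     ┃2               · ─ ·  ┃##    
     ┃                       ┃      
     ┃3                      ┃      
     ┃                       ┃      
     ┃4           ·          ┃..    
     ┃            │          ┃━━━━━━
     ┃5   · ─ ·   ·       ·  ┃      
     ┃                    │  ┃      


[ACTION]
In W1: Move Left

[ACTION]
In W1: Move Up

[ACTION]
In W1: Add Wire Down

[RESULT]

                                    
                                    
                                    
                                    
                                    
                                    
                                    
                                    
     ┏━━━━━━━━━━━━━━━━━━━━━━━┓      
     ┃ CircuitBoard          ┃━━━━━━
     ┠───────────────────────┨      
     ┃   0 1 2 3 4 5 6       ┃──────
     ┃0  [L]                 ┃      
     ┃    │                  ┃      
     ┃1   · ─ ·           S  ┃      
     ┃                       ┃      
     ┃2               · ─ ·  ┃##    
     ┃                       ┃      
     ┃3                      ┃      
     ┃                       ┃      
     ┃4           ·          ┃..    
     ┃            │          ┃━━━━━━
     ┃5   · ─ ·   ·       ·  ┃      
     ┃                    │  ┃      


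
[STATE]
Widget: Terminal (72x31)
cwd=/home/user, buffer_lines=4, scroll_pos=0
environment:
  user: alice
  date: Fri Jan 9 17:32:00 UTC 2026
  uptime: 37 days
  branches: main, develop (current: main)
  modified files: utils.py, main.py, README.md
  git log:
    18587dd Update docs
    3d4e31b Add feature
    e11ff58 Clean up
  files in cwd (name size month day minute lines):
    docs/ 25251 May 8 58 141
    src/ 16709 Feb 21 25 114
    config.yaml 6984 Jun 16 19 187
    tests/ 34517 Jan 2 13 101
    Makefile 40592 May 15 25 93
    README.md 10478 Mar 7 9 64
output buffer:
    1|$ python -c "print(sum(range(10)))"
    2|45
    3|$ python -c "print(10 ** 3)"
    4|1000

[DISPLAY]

$ python -c "print(sum(range(10)))"                                     
45                                                                      
$ python -c "print(10 ** 3)"                                            
1000                                                                    
$ █                                                                     
                                                                        
                                                                        
                                                                        
                                                                        
                                                                        
                                                                        
                                                                        
                                                                        
                                                                        
                                                                        
                                                                        
                                                                        
                                                                        
                                                                        
                                                                        
                                                                        
                                                                        
                                                                        
                                                                        
                                                                        
                                                                        
                                                                        
                                                                        
                                                                        
                                                                        
                                                                        


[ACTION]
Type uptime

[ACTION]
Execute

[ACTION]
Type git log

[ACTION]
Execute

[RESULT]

$ python -c "print(sum(range(10)))"                                     
45                                                                      
$ python -c "print(10 ** 3)"                                            
1000                                                                    
$ uptime                                                                
 10:00  up 37 days                                                      
$ git log                                                               
18587dd Update docs                                                     
3d4e31b Add feature                                                     
e11ff58 Clean up                                                        
$ █                                                                     
                                                                        
                                                                        
                                                                        
                                                                        
                                                                        
                                                                        
                                                                        
                                                                        
                                                                        
                                                                        
                                                                        
                                                                        
                                                                        
                                                                        
                                                                        
                                                                        
                                                                        
                                                                        
                                                                        
                                                                        


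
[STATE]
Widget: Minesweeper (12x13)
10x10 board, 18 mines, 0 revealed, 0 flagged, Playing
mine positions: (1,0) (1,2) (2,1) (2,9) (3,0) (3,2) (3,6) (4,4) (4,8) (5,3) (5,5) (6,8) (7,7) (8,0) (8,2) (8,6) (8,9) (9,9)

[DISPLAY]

■■■■■■■■■■  
■■■■■■■■■■  
■■■■■■■■■■  
■■■■■■■■■■  
■■■■■■■■■■  
■■■■■■■■■■  
■■■■■■■■■■  
■■■■■■■■■■  
■■■■■■■■■■  
■■■■■■■■■■  
            
            
            


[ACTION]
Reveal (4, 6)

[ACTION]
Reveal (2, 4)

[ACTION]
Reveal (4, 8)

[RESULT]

■■■1        
✹■✹1    11  
■✹■2 1111✹  
✹■✹212✹■■■  
■■■■✹■2■✹■  
■■■✹■✹■■■■  
■■■■■■■■✹■  
■■■■■■■✹■■  
✹■✹■■■✹■■✹  
■■■■■■■■■✹  
            
            
            


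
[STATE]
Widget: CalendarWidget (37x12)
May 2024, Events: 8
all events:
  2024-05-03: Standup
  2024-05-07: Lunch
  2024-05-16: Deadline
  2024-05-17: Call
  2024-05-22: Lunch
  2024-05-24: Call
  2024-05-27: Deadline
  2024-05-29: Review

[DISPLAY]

               May 2024              
Mo Tu We Th Fr Sa Su                 
       1  2  3*  4  5                
 6  7*  8  9 10 11 12                
13 14 15 16* 17* 18 19               
20 21 22* 23 24* 25 26               
27* 28 29* 30 31                     
                                     
                                     
                                     
                                     
                                     


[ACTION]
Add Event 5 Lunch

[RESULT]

               May 2024              
Mo Tu We Th Fr Sa Su                 
       1  2  3*  4  5*               
 6  7*  8  9 10 11 12                
13 14 15 16* 17* 18 19               
20 21 22* 23 24* 25 26               
27* 28 29* 30 31                     
                                     
                                     
                                     
                                     
                                     


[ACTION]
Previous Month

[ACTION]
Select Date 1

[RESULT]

              April 2024             
Mo Tu We Th Fr Sa Su                 
[ 1]  2  3  4  5  6  7               
 8  9 10 11 12 13 14                 
15 16 17 18 19 20 21                 
22 23 24 25 26 27 28                 
29 30                                
                                     
                                     
                                     
                                     
                                     


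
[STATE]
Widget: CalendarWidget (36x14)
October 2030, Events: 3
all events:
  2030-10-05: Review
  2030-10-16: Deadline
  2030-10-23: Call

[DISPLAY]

            October 2030            
Mo Tu We Th Fr Sa Su                
    1  2  3  4  5*  6               
 7  8  9 10 11 12 13                
14 15 16* 17 18 19 20               
21 22 23* 24 25 26 27               
28 29 30 31                         
                                    
                                    
                                    
                                    
                                    
                                    
                                    


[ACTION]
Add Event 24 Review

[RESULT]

            October 2030            
Mo Tu We Th Fr Sa Su                
    1  2  3  4  5*  6               
 7  8  9 10 11 12 13                
14 15 16* 17 18 19 20               
21 22 23* 24* 25 26 27              
28 29 30 31                         
                                    
                                    
                                    
                                    
                                    
                                    
                                    


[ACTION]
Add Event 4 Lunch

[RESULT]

            October 2030            
Mo Tu We Th Fr Sa Su                
    1  2  3  4*  5*  6              
 7  8  9 10 11 12 13                
14 15 16* 17 18 19 20               
21 22 23* 24* 25 26 27              
28 29 30 31                         
                                    
                                    
                                    
                                    
                                    
                                    
                                    


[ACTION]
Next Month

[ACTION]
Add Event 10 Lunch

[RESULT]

           November 2030            
Mo Tu We Th Fr Sa Su                
             1  2  3                
 4  5  6  7  8  9 10*               
11 12 13 14 15 16 17                
18 19 20 21 22 23 24                
25 26 27 28 29 30                   
                                    
                                    
                                    
                                    
                                    
                                    
                                    


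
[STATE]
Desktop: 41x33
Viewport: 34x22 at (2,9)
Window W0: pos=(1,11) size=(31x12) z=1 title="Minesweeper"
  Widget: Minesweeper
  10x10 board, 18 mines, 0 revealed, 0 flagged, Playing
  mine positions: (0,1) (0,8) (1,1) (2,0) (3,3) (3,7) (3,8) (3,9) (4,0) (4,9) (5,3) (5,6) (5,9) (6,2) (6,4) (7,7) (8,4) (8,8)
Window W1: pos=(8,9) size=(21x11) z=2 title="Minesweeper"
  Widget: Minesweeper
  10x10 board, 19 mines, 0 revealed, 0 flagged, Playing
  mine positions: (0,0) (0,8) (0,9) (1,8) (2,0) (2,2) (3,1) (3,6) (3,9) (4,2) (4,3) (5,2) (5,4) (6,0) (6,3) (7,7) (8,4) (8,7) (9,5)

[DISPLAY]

      ┏━━━━━━━━━━━━━━━━━━━┓       
      ┃ Minesweeper       ┃       
━━━━━━┠───────────────────┨━━┓    
 Mines┃■■■■■■■■■■         ┃  ┃    
──────┃■■■■■■■■■■         ┃──┨    
■■■■■■┃■■■■■■■■■■         ┃  ┃    
■■■■■■┃■■■■■■■■■■         ┃  ┃    
■■■■■■┃■■■■■■■■■■         ┃  ┃    
■■■■■■┃■■■■■■■■■■         ┃  ┃    
■■■■■■┃■■■■■■■■■■         ┃  ┃    
■■■■■■┗━━━━━━━━━━━━━━━━━━━┛  ┃    
■■■■■■■■■■                   ┃    
■■■■■■■■■■                   ┃    
━━━━━━━━━━━━━━━━━━━━━━━━━━━━━┛    
                                  
                                  
                                  
                                  
                                  
                                  
                                  
                                  


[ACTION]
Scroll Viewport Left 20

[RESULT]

        ┏━━━━━━━━━━━━━━━━━━━┓     
        ┃ Minesweeper       ┃     
 ┏━━━━━━┠───────────────────┨━━┓  
 ┃ Mines┃■■■■■■■■■■         ┃  ┃  
 ┠──────┃■■■■■■■■■■         ┃──┨  
 ┃■■■■■■┃■■■■■■■■■■         ┃  ┃  
 ┃■■■■■■┃■■■■■■■■■■         ┃  ┃  
 ┃■■■■■■┃■■■■■■■■■■         ┃  ┃  
 ┃■■■■■■┃■■■■■■■■■■         ┃  ┃  
 ┃■■■■■■┃■■■■■■■■■■         ┃  ┃  
 ┃■■■■■■┗━━━━━━━━━━━━━━━━━━━┛  ┃  
 ┃■■■■■■■■■■                   ┃  
 ┃■■■■■■■■■■                   ┃  
 ┗━━━━━━━━━━━━━━━━━━━━━━━━━━━━━┛  
                                  
                                  
                                  
                                  
                                  
                                  
                                  
                                  


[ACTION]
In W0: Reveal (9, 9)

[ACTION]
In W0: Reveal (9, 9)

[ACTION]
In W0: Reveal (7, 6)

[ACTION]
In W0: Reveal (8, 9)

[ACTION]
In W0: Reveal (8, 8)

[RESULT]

        ┏━━━━━━━━━━━━━━━━━━━┓     
        ┃ Minesweeper       ┃     
 ┏━━━━━━┠───────────────────┨━━┓  
 ┃ Mines┃■■■■■■■■■■         ┃  ┃  
 ┠──────┃■■■■■■■■■■         ┃──┨  
 ┃■✹■■■■┃■■■■■■■■■■         ┃  ┃  
 ┃■✹■■■■┃■■■■■■■■■■         ┃  ┃  
 ┃✹■■■■■┃■■■■■■■■■■         ┃  ┃  
 ┃■■■✹■■┃■■■■■■■■■■         ┃  ┃  
 ┃✹■■■■■┃■■■■■■■■■■         ┃  ┃  
 ┃■■■✹■■┗━━━━━━━━━━━━━━━━━━━┛  ┃  
 ┃■■✹■✹■■■■■                   ┃  
 ┃■■■■■■1✹■■                   ┃  
 ┗━━━━━━━━━━━━━━━━━━━━━━━━━━━━━┛  
                                  
                                  
                                  
                                  
                                  
                                  
                                  
                                  


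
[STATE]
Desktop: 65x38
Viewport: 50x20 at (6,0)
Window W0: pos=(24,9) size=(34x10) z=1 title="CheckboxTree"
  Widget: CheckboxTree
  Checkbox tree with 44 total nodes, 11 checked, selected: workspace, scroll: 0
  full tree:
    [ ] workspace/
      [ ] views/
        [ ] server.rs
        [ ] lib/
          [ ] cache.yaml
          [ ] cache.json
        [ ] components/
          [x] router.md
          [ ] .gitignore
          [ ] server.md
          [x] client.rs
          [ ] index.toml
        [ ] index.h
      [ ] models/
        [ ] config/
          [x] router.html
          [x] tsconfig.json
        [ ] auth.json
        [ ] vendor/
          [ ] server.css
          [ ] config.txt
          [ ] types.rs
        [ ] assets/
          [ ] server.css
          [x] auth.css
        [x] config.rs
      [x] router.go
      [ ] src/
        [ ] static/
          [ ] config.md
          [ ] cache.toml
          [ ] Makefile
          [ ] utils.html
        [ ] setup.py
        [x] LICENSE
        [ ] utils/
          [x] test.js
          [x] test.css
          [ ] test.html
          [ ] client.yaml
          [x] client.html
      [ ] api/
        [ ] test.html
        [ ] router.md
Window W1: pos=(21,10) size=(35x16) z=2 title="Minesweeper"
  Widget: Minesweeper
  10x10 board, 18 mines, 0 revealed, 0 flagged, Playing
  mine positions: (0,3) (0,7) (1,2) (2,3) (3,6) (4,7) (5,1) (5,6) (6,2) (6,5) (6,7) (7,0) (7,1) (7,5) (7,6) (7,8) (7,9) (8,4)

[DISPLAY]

                                                  
                                                  
                                                  
                                                  
                                                  
                                                  
                                                  
                                                  
                                                  
                  ┏━━━━━━━━━━━━━━━━━━━━━━━━━━━━━━━
               ┏━━━━━━━━━━━━━━━━━━━━━━━━━━━━━━━━━┓
               ┃ Minesweeper                     ┃
               ┠─────────────────────────────────┨
               ┃■■■■■■■■■■                       ┃
               ┃■■■■■■■■■■                       ┃
               ┃■■■■■■■■■■                       ┃
               ┃■■■■■■■■■■                       ┃
               ┃■■■■■■■■■■                       ┃
               ┃■■■■■■■■■■                       ┃
               ┃■■■■■■■■■■                       ┃


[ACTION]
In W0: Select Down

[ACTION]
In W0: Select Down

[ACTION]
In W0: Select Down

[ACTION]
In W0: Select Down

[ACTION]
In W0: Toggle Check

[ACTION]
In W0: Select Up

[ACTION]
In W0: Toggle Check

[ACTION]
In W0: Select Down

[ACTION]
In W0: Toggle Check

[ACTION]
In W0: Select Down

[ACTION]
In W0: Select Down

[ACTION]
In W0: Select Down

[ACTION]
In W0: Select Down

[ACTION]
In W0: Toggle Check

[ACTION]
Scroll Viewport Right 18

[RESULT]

                                                  
                                                  
                                                  
                                                  
                                                  
                                                  
                                                  
                                                  
                                                  
         ┏━━━━━━━━━━━━━━━━━━━━━━━━━━━━━━━━┓       
      ┏━━━━━━━━━━━━━━━━━━━━━━━━━━━━━━━━━┓ ┃       
      ┃ Minesweeper                     ┃─┨       
      ┠─────────────────────────────────┨ ┃       
      ┃■■■■■■■■■■                       ┃ ┃       
      ┃■■■■■■■■■■                       ┃ ┃       
      ┃■■■■■■■■■■                       ┃ ┃       
      ┃■■■■■■■■■■                       ┃ ┃       
      ┃■■■■■■■■■■                       ┃ ┃       
      ┃■■■■■■■■■■                       ┃━┛       
      ┃■■■■■■■■■■                       ┃         


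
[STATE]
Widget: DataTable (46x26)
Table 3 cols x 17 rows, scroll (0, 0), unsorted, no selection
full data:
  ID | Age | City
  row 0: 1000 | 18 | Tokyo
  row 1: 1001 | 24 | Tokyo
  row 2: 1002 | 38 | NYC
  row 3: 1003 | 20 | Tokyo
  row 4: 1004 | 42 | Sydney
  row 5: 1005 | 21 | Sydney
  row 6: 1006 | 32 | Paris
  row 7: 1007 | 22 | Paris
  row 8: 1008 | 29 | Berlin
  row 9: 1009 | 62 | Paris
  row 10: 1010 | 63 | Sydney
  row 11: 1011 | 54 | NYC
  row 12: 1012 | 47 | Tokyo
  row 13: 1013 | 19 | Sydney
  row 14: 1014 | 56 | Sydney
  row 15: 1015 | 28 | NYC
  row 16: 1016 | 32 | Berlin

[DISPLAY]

ID  │Age│City                                 
────┼───┼──────                               
1000│18 │Tokyo                                
1001│24 │Tokyo                                
1002│38 │NYC                                  
1003│20 │Tokyo                                
1004│42 │Sydney                               
1005│21 │Sydney                               
1006│32 │Paris                                
1007│22 │Paris                                
1008│29 │Berlin                               
1009│62 │Paris                                
1010│63 │Sydney                               
1011│54 │NYC                                  
1012│47 │Tokyo                                
1013│19 │Sydney                               
1014│56 │Sydney                               
1015│28 │NYC                                  
1016│32 │Berlin                               
                                              
                                              
                                              
                                              
                                              
                                              
                                              


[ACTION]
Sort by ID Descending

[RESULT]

ID ▼│Age│City                                 
────┼───┼──────                               
1016│32 │Berlin                               
1015│28 │NYC                                  
1014│56 │Sydney                               
1013│19 │Sydney                               
1012│47 │Tokyo                                
1011│54 │NYC                                  
1010│63 │Sydney                               
1009│62 │Paris                                
1008│29 │Berlin                               
1007│22 │Paris                                
1006│32 │Paris                                
1005│21 │Sydney                               
1004│42 │Sydney                               
1003│20 │Tokyo                                
1002│38 │NYC                                  
1001│24 │Tokyo                                
1000│18 │Tokyo                                
                                              
                                              
                                              
                                              
                                              
                                              
                                              


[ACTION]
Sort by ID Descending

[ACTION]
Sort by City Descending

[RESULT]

ID  │Age│City ▼                               
────┼───┼──────                               
1012│47 │Tokyo                                
1003│20 │Tokyo                                
1001│24 │Tokyo                                
1000│18 │Tokyo                                
1014│56 │Sydney                               
1013│19 │Sydney                               
1010│63 │Sydney                               
1005│21 │Sydney                               
1004│42 │Sydney                               
1009│62 │Paris                                
1007│22 │Paris                                
1006│32 │Paris                                
1015│28 │NYC                                  
1011│54 │NYC                                  
1002│38 │NYC                                  
1016│32 │Berlin                               
1008│29 │Berlin                               
                                              
                                              
                                              
                                              
                                              
                                              
                                              
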